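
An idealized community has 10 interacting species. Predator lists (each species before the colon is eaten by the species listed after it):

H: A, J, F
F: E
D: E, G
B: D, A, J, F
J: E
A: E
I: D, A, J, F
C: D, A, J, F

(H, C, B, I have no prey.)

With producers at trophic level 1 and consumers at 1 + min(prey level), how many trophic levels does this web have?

3

Producers (level 1): H, C, B, I.
Following each consumer down to its lowest-level prey: C → D → G (levels 1 through 3).
All prey of G (D 2) are at level 2 or above, so G is at level 1 + 2 = 3.
Every consumer has at least one prey at level 2 or below, so none exceeds level 3.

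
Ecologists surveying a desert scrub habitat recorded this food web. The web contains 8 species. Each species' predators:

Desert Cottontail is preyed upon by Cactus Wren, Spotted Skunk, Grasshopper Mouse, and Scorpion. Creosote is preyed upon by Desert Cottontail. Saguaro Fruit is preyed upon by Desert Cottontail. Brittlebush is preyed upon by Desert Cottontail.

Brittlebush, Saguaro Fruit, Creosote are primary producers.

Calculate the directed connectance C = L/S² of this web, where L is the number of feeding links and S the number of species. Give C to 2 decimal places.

C = 0.11

The web has S = 8 species and L = 7 feeding links.
C = L / S² = 7 / 64 = 0.1094 ≈ 0.11.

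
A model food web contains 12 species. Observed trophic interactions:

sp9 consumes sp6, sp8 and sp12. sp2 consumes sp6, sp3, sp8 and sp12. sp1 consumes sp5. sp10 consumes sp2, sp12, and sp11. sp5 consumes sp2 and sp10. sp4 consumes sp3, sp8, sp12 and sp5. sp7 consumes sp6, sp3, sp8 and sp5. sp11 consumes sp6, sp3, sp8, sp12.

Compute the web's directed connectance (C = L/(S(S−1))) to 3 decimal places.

The web has S = 12 species and L = 25 feeding links.
C = L / (S(S−1)) = 25 / 132 = 0.1894 ≈ 0.189.

C = 0.189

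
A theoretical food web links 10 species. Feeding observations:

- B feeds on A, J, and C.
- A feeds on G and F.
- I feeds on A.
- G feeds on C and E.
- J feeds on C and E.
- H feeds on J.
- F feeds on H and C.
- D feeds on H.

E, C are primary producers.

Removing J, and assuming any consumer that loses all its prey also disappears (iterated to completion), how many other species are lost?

2

Remove J.
Round 1: H (all prey gone) → extinct.
Round 2: D (all prey gone) → extinct.
No further losses. Total secondary extinctions: 2.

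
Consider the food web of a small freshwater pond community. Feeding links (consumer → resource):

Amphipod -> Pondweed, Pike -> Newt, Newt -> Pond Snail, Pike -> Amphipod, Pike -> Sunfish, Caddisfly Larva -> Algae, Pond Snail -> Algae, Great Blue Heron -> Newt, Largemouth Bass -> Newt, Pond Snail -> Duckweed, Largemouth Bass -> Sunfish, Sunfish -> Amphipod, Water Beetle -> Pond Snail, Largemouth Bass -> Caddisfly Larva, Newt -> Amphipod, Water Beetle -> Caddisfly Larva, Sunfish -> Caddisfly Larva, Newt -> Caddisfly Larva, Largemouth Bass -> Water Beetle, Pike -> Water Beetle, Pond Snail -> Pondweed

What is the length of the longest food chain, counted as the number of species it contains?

4 species

One longest chain: Algae → Caddisfly Larva → Sunfish → Largemouth Bass.
It has 4 species and 3 links.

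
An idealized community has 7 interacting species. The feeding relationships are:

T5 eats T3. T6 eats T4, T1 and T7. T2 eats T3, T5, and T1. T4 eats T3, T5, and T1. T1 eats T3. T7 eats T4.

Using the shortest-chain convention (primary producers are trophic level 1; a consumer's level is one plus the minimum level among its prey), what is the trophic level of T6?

Trophic level 3

T3 is a producer → level 1.
T1 eats T3 → level 2.
T6 eats T1 → level 3.
No prey of T6 is below level 2, so 3 is the minimum.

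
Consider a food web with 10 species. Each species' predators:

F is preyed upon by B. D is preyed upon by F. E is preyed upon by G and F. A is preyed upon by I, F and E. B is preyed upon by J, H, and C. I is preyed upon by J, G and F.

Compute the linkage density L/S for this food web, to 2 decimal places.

L/S = 1.30

There are L = 13 links among S = 10 species.
L/S = 13/10 = 1.3000 ≈ 1.30.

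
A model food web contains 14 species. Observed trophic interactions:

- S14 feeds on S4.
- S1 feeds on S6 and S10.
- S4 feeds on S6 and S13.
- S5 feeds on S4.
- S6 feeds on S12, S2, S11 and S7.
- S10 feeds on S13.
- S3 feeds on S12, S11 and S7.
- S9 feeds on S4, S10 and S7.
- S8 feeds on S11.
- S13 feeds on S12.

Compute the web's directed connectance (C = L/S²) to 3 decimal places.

The web has S = 14 species and L = 19 feeding links.
C = L / S² = 19 / 196 = 0.0969 ≈ 0.097.

C = 0.097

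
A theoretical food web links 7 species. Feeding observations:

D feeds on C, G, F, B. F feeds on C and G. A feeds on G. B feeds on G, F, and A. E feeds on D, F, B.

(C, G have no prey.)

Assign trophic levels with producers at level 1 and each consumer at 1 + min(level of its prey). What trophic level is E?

C is a producer → level 1.
F eats C → level 2.
E eats F → level 3.
No prey of E is below level 2, so 3 is the minimum.

Trophic level 3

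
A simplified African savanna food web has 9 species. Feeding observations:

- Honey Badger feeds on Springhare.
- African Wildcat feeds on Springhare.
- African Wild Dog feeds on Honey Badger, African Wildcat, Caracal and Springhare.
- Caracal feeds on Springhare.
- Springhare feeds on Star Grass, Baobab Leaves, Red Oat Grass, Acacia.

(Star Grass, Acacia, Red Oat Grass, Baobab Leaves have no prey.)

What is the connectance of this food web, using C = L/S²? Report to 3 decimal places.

C = 0.136

The web has S = 9 species and L = 11 feeding links.
C = L / S² = 11 / 81 = 0.1358 ≈ 0.136.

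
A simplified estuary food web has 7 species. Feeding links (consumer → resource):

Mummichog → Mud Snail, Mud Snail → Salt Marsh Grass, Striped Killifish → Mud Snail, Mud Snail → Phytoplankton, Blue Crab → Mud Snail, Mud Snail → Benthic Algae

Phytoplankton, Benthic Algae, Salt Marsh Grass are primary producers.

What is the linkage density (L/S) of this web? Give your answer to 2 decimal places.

There are L = 6 links among S = 7 species.
L/S = 6/7 = 0.8571 ≈ 0.86.

L/S = 0.86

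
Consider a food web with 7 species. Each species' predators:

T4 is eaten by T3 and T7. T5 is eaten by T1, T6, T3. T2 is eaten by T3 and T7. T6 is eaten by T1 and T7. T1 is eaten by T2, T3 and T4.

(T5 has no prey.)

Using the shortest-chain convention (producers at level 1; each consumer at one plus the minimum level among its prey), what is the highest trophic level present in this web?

3

Producers (level 1): T5.
Following each consumer down to its lowest-level prey: T5 → T1 → T2 (levels 1 through 3).
All prey of T2 (T1 2) are at level 2 or above, so T2 is at level 1 + 2 = 3.
Every consumer has at least one prey at level 2 or below, so none exceeds level 3.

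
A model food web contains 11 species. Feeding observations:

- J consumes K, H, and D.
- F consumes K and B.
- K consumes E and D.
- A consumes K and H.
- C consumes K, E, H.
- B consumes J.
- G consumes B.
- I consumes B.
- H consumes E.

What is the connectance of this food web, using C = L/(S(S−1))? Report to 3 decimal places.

C = 0.145

The web has S = 11 species and L = 16 feeding links.
C = L / (S(S−1)) = 16 / 110 = 0.1455 ≈ 0.145.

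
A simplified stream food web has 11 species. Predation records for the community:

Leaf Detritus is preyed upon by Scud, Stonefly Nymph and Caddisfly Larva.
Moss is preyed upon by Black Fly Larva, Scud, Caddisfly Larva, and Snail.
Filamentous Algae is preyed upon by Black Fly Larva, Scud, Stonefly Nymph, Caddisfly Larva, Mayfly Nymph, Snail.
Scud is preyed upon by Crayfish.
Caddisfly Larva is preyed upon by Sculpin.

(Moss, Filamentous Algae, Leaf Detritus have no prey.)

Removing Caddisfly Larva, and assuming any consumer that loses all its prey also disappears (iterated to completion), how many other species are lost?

1

Remove Caddisfly Larva.
Round 1: Sculpin (all prey gone) → extinct.
No further losses. Total secondary extinctions: 1.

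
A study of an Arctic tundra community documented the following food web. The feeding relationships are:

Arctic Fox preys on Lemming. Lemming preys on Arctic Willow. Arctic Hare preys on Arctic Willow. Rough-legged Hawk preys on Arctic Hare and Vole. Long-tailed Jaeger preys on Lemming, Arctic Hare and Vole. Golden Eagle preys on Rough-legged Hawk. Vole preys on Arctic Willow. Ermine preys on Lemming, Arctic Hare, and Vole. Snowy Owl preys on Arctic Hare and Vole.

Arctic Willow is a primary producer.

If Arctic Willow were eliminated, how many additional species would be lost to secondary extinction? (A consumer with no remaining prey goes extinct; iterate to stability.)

9

Remove Arctic Willow.
Round 1: Lemming (all prey gone), Arctic Hare (all prey gone), Vole (all prey gone) → extinct.
Round 2: Snowy Owl (all prey gone), Arctic Fox (all prey gone), Ermine (all prey gone), Long-tailed Jaeger (all prey gone), Rough-legged Hawk (all prey gone) → extinct.
Round 3: Golden Eagle (all prey gone) → extinct.
No further losses. Total secondary extinctions: 9.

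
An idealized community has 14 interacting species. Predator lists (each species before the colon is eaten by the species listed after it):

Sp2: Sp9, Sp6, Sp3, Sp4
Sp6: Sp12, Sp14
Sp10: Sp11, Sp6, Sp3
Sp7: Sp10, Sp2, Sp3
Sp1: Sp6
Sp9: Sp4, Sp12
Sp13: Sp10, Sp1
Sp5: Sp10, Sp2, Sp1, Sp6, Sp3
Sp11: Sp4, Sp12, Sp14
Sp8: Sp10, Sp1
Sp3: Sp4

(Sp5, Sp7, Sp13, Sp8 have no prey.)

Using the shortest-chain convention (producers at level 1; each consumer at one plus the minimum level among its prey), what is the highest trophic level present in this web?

Producers (level 1): Sp5, Sp7, Sp13, Sp8.
Following each consumer down to its lowest-level prey: Sp5 → Sp3 → Sp4 (levels 1 through 3).
All prey of Sp4 (Sp3 2, Sp2 2, Sp9 3, Sp11 3) are at level 2 or above, so Sp4 is at level 1 + 2 = 3.
Every consumer has at least one prey at level 2 or below, so none exceeds level 3.

3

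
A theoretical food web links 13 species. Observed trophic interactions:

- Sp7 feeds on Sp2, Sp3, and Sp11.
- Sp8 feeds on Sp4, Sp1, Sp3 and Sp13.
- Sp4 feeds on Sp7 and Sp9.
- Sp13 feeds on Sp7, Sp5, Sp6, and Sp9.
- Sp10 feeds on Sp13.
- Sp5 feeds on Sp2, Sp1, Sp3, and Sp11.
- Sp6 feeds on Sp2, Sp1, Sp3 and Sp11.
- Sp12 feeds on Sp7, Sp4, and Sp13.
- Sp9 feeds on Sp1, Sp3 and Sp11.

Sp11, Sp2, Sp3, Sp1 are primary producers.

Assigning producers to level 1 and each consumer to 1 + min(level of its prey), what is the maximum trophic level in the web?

Producers (level 1): Sp11, Sp2, Sp3, Sp1.
Following each consumer down to its lowest-level prey: Sp11 → Sp7 → Sp13 → Sp10 (levels 1 through 4).
All prey of Sp10 (Sp13 3) are at level 3 or above, so Sp10 is at level 1 + 3 = 4.
Every consumer has at least one prey at level 3 or below, so none exceeds level 4.

4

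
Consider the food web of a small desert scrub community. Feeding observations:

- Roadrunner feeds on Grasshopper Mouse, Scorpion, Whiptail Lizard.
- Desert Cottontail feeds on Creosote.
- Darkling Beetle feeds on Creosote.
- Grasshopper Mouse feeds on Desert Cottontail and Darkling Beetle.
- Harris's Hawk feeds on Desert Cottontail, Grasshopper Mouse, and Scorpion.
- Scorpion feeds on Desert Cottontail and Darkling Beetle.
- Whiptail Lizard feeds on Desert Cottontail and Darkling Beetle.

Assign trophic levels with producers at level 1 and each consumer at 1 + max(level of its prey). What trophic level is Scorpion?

Creosote is a producer → level 1.
Desert Cottontail eats Creosote → level 2.
Scorpion eats Desert Cottontail (level 2); other prey at levels: Darkling Beetle 2 → level 3.

Trophic level 3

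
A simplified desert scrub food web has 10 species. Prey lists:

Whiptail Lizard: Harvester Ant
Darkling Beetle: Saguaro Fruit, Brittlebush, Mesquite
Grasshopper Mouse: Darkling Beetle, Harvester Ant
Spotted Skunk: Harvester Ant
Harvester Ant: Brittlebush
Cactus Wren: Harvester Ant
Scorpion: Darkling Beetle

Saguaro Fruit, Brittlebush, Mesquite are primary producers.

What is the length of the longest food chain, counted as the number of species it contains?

One longest chain: Saguaro Fruit → Darkling Beetle → Grasshopper Mouse.
It has 3 species and 2 links.

3 species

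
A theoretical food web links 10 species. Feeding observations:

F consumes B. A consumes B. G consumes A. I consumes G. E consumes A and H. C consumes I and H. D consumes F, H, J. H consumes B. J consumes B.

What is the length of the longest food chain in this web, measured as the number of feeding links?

4 links

One longest chain: B → A → G → I → C.
It has 5 species and 4 links.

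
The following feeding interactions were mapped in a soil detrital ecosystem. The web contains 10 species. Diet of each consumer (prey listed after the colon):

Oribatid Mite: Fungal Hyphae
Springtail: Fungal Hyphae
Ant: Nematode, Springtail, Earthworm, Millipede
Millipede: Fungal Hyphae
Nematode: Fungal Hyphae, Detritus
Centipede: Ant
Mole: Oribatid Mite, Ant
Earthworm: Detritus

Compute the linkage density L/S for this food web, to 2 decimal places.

There are L = 13 links among S = 10 species.
L/S = 13/10 = 1.3000 ≈ 1.30.

L/S = 1.30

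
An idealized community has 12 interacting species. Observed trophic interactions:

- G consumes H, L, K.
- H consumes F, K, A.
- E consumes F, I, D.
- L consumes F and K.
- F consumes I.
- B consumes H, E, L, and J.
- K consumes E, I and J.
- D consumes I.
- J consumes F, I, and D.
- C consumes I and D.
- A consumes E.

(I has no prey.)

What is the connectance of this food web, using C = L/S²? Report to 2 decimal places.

C = 0.18

The web has S = 12 species and L = 26 feeding links.
C = L / S² = 26 / 144 = 0.1806 ≈ 0.18.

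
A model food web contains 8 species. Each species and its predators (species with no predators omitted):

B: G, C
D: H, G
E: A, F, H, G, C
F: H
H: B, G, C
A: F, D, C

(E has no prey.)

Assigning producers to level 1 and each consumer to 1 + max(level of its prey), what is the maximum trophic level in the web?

6

Producers (level 1): E.
E → A → F → H → B → C gives C level 6.
No species has a prey at level 6, so no species reaches level 7.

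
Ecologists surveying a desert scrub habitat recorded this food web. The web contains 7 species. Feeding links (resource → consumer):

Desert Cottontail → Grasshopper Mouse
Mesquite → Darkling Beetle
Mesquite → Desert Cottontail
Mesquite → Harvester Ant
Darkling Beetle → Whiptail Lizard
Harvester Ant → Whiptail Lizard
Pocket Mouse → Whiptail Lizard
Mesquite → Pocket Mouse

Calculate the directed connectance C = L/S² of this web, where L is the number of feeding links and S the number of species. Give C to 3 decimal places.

C = 0.163

The web has S = 7 species and L = 8 feeding links.
C = L / S² = 8 / 49 = 0.1633 ≈ 0.163.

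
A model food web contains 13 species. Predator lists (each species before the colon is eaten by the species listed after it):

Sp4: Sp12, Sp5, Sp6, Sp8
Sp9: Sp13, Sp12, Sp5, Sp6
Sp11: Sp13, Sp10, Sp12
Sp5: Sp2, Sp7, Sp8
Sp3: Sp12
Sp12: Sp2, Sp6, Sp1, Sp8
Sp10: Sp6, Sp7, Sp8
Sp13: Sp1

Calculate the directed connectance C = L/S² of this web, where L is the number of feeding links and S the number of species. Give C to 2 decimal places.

C = 0.14

The web has S = 13 species and L = 23 feeding links.
C = L / S² = 23 / 169 = 0.1361 ≈ 0.14.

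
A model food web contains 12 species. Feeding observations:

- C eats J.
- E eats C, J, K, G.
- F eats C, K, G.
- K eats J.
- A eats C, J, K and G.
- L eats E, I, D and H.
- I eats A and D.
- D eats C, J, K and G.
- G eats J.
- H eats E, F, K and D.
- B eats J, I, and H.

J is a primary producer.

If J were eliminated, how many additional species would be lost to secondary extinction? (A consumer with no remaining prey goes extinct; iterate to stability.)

Remove J.
Round 1: C (all prey gone), K (all prey gone), G (all prey gone) → extinct.
Round 2: D (all prey gone), A (all prey gone), E (all prey gone), F (all prey gone) → extinct.
Round 3: H (all prey gone), I (all prey gone) → extinct.
Round 4: B (all prey gone), L (all prey gone) → extinct.
No further losses. Total secondary extinctions: 11.

11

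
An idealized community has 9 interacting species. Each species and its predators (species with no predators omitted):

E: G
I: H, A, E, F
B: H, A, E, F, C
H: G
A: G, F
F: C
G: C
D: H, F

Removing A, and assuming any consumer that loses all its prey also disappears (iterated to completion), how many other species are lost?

0

Remove A.
Every predator of it retains at least one other prey: G still has H, E; F still has I, B, D.
No consumer loses all prey, so no secondary extinctions occur.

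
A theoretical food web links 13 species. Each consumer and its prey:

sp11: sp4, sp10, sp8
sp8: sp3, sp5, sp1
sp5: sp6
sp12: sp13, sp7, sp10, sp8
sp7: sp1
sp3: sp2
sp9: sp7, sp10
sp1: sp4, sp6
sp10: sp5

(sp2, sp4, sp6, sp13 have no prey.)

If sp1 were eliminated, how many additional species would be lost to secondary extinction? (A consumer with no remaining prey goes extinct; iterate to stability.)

1

Remove sp1.
Round 1: sp7 (all prey gone) → extinct.
No further losses. Total secondary extinctions: 1.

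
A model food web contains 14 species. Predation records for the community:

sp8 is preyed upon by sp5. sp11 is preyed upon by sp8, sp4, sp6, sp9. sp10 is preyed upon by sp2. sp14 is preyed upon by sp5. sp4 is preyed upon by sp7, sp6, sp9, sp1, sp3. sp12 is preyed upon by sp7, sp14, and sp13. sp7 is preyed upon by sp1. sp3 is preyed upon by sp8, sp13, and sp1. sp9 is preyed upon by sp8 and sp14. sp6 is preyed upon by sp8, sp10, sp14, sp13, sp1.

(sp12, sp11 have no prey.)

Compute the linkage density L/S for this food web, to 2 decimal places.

L/S = 1.86

There are L = 26 links among S = 14 species.
L/S = 26/14 = 1.8571 ≈ 1.86.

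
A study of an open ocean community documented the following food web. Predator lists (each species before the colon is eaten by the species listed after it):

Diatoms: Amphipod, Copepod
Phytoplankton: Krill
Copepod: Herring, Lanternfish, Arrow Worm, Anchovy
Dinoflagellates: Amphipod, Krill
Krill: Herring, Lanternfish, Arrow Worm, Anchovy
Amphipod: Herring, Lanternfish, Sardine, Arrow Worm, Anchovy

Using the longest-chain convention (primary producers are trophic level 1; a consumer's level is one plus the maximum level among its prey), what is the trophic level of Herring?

Diatoms is a producer → level 1.
Amphipod eats Diatoms (level 1); other prey at levels: Dinoflagellates 1 → level 2.
Herring eats Amphipod (level 2); other prey at levels: Krill 2, Copepod 2 → level 3.

Trophic level 3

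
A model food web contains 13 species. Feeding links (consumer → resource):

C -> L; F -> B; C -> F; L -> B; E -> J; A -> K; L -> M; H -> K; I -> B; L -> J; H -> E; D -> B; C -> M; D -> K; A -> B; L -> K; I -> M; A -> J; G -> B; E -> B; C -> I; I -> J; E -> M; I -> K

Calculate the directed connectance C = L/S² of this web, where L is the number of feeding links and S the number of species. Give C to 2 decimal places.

The web has S = 13 species and L = 24 feeding links.
C = L / S² = 24 / 169 = 0.1420 ≈ 0.14.

C = 0.14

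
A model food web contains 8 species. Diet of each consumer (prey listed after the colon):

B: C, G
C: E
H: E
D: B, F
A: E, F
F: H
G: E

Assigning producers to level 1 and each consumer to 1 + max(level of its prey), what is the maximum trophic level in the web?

Producers (level 1): E.
E → H → F → A gives A level 4.
No species has a prey at level 4, so no species reaches level 5.

4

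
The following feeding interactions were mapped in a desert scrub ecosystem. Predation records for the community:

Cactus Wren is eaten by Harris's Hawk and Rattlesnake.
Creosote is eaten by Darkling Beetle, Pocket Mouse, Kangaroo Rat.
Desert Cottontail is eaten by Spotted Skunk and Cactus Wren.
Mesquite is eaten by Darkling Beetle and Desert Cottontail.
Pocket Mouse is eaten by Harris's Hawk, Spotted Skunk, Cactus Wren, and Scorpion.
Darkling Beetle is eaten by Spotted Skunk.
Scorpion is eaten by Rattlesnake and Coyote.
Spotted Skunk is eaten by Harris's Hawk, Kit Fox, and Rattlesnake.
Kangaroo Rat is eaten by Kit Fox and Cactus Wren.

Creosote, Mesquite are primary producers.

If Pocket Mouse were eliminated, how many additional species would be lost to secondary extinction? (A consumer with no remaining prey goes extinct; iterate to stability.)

Remove Pocket Mouse.
Round 1: Scorpion (all prey gone) → extinct.
Round 2: Coyote (all prey gone) → extinct.
No further losses. Total secondary extinctions: 2.

2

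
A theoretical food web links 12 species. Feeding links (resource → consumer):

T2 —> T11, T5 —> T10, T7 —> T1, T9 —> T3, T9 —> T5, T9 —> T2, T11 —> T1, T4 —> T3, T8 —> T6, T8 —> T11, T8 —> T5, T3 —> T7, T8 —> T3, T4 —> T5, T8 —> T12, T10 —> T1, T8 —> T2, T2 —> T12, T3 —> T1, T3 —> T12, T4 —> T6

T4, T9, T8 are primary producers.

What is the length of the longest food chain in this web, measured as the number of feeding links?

One longest chain: T4 → T3 → T7 → T1.
It has 4 species and 3 links.

3 links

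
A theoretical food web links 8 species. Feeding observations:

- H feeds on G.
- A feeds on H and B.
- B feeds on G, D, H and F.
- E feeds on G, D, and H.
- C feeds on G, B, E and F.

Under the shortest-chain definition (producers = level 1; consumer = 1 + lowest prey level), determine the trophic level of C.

Trophic level 2

G is a producer → level 1.
C eats G → level 2.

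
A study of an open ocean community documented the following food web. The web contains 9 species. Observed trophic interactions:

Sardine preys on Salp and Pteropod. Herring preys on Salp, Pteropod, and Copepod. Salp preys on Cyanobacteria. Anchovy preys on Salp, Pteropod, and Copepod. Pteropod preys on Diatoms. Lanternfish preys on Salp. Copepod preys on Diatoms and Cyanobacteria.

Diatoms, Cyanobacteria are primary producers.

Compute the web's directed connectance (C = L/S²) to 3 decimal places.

The web has S = 9 species and L = 13 feeding links.
C = L / S² = 13 / 81 = 0.1605 ≈ 0.160.

C = 0.160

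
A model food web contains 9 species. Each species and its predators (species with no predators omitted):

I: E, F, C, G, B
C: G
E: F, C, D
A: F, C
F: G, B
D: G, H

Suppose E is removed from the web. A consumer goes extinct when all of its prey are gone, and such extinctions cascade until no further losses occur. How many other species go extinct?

Remove E.
Round 1: D (all prey gone) → extinct.
Round 2: H (all prey gone) → extinct.
No further losses. Total secondary extinctions: 2.

2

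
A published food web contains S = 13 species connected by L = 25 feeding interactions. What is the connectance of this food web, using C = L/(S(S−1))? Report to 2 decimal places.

C = 0.16

The web has S = 13 species and L = 25 feeding links.
C = L / (S(S−1)) = 25 / 156 = 0.1603 ≈ 0.16.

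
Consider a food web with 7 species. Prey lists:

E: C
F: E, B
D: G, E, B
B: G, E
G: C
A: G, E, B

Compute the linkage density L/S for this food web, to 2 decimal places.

There are L = 12 links among S = 7 species.
L/S = 12/7 = 1.7143 ≈ 1.71.

L/S = 1.71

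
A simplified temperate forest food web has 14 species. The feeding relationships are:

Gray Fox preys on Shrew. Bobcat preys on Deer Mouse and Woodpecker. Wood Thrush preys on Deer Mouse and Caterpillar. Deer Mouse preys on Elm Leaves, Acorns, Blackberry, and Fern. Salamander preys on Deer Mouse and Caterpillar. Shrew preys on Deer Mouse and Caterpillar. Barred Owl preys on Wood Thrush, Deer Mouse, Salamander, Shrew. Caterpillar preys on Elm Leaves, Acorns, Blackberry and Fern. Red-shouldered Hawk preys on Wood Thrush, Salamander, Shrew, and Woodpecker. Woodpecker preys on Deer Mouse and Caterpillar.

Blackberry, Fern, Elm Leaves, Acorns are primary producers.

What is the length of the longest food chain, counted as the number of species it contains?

One longest chain: Blackberry → Caterpillar → Shrew → Red-shouldered Hawk.
It has 4 species and 3 links.

4 species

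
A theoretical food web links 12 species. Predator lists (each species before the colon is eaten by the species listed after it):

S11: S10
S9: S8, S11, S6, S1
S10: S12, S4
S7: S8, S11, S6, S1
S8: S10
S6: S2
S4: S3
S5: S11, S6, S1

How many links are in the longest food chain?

4 links

One longest chain: S7 → S8 → S10 → S4 → S3.
It has 5 species and 4 links.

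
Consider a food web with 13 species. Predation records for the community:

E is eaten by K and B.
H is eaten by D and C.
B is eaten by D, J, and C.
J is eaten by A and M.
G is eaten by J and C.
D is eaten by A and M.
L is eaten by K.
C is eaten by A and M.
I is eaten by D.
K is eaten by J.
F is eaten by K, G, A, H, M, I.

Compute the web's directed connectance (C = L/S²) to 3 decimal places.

The web has S = 13 species and L = 24 feeding links.
C = L / S² = 24 / 169 = 0.1420 ≈ 0.142.

C = 0.142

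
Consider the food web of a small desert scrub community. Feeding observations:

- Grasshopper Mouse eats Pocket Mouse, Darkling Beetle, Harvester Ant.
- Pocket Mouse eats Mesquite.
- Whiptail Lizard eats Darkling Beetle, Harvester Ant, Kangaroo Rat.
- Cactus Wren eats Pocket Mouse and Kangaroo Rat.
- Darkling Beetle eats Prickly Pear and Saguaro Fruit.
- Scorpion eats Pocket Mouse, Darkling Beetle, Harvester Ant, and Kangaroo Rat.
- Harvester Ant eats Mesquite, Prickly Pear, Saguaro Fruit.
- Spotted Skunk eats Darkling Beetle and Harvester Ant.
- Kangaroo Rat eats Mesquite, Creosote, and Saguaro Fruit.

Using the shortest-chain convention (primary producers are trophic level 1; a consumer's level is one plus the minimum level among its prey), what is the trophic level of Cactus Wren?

Trophic level 3

Mesquite is a producer → level 1.
Pocket Mouse eats Mesquite → level 2.
Cactus Wren eats Pocket Mouse → level 3.
No prey of Cactus Wren is below level 2, so 3 is the minimum.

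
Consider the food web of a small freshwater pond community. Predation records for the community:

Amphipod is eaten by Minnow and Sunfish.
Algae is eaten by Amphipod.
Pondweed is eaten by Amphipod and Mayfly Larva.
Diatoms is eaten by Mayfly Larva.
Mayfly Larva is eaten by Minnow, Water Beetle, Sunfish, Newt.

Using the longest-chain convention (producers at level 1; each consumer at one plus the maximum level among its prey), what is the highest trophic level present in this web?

Producers (level 1): Algae, Diatoms, Pondweed.
Algae → Amphipod → Minnow gives Minnow level 3.
No species has a prey at level 3, so no species reaches level 4.

3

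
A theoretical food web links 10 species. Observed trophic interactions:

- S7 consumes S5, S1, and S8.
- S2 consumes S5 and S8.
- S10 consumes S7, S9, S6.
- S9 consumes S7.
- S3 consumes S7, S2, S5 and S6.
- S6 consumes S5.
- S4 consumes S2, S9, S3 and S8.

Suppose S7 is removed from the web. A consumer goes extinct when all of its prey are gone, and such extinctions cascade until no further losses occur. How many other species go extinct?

1

Remove S7.
Round 1: S9 (all prey gone) → extinct.
No further losses. Total secondary extinctions: 1.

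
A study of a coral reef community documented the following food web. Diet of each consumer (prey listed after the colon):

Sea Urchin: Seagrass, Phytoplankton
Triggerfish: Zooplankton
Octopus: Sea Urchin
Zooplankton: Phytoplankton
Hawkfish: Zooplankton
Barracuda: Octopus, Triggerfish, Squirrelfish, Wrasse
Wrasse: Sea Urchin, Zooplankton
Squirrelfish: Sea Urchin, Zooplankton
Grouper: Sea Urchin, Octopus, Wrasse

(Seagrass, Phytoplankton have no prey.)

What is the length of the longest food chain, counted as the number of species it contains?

4 species

One longest chain: Seagrass → Sea Urchin → Wrasse → Barracuda.
It has 4 species and 3 links.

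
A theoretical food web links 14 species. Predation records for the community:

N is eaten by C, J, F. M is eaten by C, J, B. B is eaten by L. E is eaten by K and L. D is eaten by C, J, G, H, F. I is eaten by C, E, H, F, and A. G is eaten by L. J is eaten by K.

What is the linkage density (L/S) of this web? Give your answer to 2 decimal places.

There are L = 21 links among S = 14 species.
L/S = 21/14 = 1.5000 ≈ 1.50.

L/S = 1.50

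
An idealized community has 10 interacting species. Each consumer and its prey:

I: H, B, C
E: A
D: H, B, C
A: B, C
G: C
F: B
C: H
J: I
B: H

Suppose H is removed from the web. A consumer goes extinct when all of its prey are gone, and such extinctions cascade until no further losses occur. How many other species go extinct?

9

Remove H.
Round 1: B (all prey gone), C (all prey gone) → extinct.
Round 2: A (all prey gone), F (all prey gone), G (all prey gone), D (all prey gone), I (all prey gone) → extinct.
Round 3: E (all prey gone), J (all prey gone) → extinct.
No further losses. Total secondary extinctions: 9.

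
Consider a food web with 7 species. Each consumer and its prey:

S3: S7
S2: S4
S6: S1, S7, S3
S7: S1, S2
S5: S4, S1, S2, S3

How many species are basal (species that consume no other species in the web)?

2

Basal species (no prey listed): S4, S1.
Count: 2.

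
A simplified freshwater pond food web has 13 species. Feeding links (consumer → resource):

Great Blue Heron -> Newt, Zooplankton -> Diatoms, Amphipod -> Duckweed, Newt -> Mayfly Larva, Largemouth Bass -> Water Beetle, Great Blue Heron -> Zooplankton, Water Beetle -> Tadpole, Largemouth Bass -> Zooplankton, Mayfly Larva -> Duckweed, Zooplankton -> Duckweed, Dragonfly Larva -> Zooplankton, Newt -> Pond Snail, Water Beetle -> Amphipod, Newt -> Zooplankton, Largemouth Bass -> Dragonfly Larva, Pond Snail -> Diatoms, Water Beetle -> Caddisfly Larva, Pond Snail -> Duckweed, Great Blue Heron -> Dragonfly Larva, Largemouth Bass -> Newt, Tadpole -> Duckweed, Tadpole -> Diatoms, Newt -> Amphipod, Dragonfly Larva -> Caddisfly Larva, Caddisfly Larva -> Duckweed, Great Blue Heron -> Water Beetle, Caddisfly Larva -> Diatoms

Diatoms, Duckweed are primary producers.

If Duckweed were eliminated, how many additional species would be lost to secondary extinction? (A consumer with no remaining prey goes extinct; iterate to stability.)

2

Remove Duckweed.
Round 1: Amphipod (all prey gone), Mayfly Larva (all prey gone) → extinct.
No further losses. Total secondary extinctions: 2.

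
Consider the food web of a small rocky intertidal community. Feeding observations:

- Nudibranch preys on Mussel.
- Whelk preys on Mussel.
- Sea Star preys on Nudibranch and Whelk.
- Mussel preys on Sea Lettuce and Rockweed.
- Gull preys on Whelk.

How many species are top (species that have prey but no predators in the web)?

2

Top species (has prey, but nothing eats it): Sea Star, Gull.
Count: 2.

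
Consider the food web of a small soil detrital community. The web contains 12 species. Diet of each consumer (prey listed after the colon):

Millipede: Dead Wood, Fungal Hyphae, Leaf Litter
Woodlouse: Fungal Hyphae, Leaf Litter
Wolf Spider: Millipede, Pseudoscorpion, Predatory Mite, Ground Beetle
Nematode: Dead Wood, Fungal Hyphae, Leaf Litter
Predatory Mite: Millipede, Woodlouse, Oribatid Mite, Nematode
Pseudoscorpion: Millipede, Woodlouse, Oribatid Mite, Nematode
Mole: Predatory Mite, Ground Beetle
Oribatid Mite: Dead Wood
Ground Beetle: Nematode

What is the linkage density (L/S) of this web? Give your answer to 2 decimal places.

L/S = 2.00

There are L = 24 links among S = 12 species.
L/S = 24/12 = 2.0000 ≈ 2.00.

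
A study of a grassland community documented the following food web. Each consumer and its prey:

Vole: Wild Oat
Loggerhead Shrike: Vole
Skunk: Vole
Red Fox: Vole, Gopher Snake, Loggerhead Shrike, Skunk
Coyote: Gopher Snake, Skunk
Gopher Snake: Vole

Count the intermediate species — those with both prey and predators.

Intermediate species (has both prey and predators): Vole, Gopher Snake, Loggerhead Shrike, Skunk.
Count: 4.

4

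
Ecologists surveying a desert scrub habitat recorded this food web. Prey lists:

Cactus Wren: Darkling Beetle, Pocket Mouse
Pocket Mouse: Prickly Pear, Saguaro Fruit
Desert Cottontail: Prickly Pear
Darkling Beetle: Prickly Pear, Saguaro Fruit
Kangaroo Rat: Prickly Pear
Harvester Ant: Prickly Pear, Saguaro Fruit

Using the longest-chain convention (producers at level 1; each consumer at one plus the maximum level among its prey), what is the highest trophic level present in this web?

3

Producers (level 1): Prickly Pear, Saguaro Fruit.
Prickly Pear → Darkling Beetle → Cactus Wren gives Cactus Wren level 3.
No species has a prey at level 3, so no species reaches level 4.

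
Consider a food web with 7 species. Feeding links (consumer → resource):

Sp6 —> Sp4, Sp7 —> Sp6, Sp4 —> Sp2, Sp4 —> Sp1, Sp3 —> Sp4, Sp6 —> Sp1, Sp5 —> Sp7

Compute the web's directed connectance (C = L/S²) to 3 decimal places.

C = 0.143

The web has S = 7 species and L = 7 feeding links.
C = L / S² = 7 / 49 = 0.1429 ≈ 0.143.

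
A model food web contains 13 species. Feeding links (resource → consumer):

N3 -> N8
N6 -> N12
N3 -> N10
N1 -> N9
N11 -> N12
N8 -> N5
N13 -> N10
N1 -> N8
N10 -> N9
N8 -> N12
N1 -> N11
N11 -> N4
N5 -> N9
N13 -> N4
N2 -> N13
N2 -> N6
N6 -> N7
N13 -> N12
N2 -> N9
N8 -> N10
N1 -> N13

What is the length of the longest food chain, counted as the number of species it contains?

4 species

One longest chain: N3 → N8 → N10 → N9.
It has 4 species and 3 links.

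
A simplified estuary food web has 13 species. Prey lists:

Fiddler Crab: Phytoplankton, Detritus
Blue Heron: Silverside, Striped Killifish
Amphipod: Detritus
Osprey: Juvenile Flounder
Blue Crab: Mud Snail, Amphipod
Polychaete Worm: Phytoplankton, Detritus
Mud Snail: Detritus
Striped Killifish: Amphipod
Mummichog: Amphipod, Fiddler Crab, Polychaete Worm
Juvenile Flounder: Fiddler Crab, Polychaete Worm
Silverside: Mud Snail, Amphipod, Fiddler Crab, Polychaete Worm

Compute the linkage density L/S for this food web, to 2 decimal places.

There are L = 21 links among S = 13 species.
L/S = 21/13 = 1.6154 ≈ 1.62.

L/S = 1.62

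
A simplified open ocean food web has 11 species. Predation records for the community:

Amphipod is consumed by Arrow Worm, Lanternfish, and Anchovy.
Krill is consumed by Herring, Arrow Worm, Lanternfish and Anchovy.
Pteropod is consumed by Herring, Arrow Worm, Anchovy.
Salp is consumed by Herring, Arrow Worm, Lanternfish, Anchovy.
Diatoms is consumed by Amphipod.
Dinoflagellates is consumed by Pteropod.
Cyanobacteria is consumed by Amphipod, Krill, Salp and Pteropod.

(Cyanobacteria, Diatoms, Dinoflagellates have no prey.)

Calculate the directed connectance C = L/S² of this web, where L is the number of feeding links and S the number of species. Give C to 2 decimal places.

The web has S = 11 species and L = 20 feeding links.
C = L / S² = 20 / 121 = 0.1653 ≈ 0.17.

C = 0.17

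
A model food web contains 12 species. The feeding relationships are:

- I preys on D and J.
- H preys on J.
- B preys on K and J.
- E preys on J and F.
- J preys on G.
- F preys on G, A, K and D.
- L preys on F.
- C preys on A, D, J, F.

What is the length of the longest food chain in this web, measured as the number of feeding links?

2 links

One longest chain: G → J → I.
It has 3 species and 2 links.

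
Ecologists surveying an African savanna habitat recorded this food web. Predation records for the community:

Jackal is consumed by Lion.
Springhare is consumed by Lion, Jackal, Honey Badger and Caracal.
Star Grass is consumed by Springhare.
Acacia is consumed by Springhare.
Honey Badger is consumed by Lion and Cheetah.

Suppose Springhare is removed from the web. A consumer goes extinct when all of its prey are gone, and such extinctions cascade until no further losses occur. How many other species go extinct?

Remove Springhare.
Round 1: Honey Badger (all prey gone), Caracal (all prey gone), Jackal (all prey gone) → extinct.
Round 2: Lion (all prey gone), Cheetah (all prey gone) → extinct.
No further losses. Total secondary extinctions: 5.

5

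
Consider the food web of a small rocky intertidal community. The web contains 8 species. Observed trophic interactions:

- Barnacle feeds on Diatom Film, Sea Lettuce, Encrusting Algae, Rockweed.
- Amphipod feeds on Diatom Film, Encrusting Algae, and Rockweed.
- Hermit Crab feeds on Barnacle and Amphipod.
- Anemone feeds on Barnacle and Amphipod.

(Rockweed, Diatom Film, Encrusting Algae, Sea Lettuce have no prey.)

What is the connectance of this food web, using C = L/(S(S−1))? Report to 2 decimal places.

C = 0.20

The web has S = 8 species and L = 11 feeding links.
C = L / (S(S−1)) = 11 / 56 = 0.1964 ≈ 0.20.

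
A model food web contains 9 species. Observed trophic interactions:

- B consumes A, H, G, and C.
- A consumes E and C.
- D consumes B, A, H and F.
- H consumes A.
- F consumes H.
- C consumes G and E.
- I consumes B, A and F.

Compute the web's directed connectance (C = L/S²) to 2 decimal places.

The web has S = 9 species and L = 17 feeding links.
C = L / S² = 17 / 81 = 0.2099 ≈ 0.21.

C = 0.21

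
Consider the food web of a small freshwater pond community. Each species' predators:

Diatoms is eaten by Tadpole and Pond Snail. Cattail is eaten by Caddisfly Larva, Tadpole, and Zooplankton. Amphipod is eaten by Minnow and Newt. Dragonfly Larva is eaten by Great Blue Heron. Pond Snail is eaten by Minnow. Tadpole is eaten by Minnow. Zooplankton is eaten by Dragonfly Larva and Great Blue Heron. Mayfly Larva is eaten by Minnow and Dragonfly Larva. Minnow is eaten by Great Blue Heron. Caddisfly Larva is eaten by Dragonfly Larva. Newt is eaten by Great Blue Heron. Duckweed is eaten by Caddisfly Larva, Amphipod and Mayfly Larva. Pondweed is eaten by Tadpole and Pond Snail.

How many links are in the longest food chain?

One longest chain: Cattail → Zooplankton → Dragonfly Larva → Great Blue Heron.
It has 4 species and 3 links.

3 links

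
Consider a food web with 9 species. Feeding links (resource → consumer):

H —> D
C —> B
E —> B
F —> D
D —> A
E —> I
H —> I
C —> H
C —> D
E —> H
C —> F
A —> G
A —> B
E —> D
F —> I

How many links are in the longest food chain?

One longest chain: C → H → D → A → B.
It has 5 species and 4 links.

4 links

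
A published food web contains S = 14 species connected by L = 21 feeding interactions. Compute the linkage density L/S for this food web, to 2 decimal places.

There are L = 21 links among S = 14 species.
L/S = 21/14 = 1.5000 ≈ 1.50.

L/S = 1.50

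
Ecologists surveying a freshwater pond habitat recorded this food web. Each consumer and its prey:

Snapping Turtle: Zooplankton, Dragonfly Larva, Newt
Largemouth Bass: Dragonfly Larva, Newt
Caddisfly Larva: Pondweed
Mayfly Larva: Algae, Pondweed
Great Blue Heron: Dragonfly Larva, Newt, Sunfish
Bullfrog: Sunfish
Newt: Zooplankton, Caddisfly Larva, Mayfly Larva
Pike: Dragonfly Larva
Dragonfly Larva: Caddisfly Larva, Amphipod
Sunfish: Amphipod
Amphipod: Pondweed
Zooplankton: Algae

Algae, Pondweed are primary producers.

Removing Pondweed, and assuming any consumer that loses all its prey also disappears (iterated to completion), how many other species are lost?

Remove Pondweed.
Round 1: Caddisfly Larva (all prey gone), Amphipod (all prey gone) → extinct.
Round 2: Dragonfly Larva (all prey gone), Sunfish (all prey gone) → extinct.
Round 3: Bullfrog (all prey gone), Pike (all prey gone) → extinct.
No further losses. Total secondary extinctions: 6.

6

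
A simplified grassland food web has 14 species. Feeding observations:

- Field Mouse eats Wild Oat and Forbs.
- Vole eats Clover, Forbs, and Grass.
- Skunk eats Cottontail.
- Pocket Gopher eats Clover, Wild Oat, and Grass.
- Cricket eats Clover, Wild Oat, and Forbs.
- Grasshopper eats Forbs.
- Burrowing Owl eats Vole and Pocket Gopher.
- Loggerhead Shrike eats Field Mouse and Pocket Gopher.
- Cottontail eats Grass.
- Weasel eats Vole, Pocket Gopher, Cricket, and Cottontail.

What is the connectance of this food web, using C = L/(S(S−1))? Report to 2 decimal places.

C = 0.12

The web has S = 14 species and L = 22 feeding links.
C = L / (S(S−1)) = 22 / 182 = 0.1209 ≈ 0.12.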